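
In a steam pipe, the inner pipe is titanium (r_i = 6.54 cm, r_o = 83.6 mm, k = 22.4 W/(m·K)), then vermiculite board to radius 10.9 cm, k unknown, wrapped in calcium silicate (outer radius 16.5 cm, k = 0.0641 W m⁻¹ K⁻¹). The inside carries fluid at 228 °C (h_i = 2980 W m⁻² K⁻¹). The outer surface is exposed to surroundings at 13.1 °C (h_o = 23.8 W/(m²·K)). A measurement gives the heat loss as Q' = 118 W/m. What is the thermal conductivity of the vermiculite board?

k = 0.0564 W/m·K

ΣR = ΔT/Q' = |228 − 13.1|/118 = 1.821 m·K/W
Known resistances:
  R'_conv,in = 1/(2πr h) = 1/(2π·0.0654·2980) = 8.166×10^-4 m·K/W
  R'_titanium = ln(0.0836/0.0654)/(2πk) = 0.2455/(2π·22.4) = 0.001744 m·K/W
  R'_calcium silicate = ln(0.165/0.109)/(2πk) = 0.4146/(2π·0.0641) = 1.029 m·K/W
  R'_conv,out = 1/(2πr h) = 1/(2π·0.165·23.8) = 0.04053 m·K/W
R_vermiculite board = ΣR − ΣR_known = 1.821 − 1.072 = 0.7490 m·K/W
ln(r₂/r₁)/(2πk) = 0.7490 ⇒ k = 0.2653/(2π·0.7490) = 0.0564 W/m·K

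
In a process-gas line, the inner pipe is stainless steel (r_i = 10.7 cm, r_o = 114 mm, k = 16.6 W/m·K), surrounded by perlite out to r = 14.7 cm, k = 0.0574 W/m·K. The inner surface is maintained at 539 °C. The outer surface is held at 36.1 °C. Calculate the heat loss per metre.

Q' = 713 W/m

Series thermal resistances, inner to outer:
  R'_stainless steel = ln(0.114/0.107)/(2πk) = 0.06337/(2π·16.6) = 6.076×10^-4 m·K/W
  R'_perlite = ln(0.147/0.114)/(2πk) = 0.2542/(2π·0.0574) = 0.7049 m·K/W
ΣR = 6.076×10^-4 + 0.7049 = 0.7055 m·K/W
Q' = ΔT/ΣR = (539 °C − 36.1 °C)/0.7055 = 713 W/m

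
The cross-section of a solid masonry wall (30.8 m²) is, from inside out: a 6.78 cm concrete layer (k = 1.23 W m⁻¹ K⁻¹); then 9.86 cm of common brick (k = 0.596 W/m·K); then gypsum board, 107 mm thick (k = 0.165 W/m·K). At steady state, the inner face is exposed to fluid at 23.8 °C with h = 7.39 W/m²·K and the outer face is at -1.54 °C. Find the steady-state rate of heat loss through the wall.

Treat each layer as a resistance in series:
  R_conv,in = 1/(hA) = 1/(7.39·30.8) = 0.004393 K/W
  R_concrete = L/(kA) = 0.0678/(1.23·30.8) = 0.001790 K/W
  R_common brick = L/(kA) = 0.0986/(0.596·30.8) = 0.005371 K/W
  R_gypsum board = L/(kA) = 0.107/(0.165·30.8) = 0.02105 K/W
ΣR = 0.004393 + 0.001790 + 0.005371 + 0.02105 = 0.03260 K/W
Q = ΔT/ΣR = (23.8 °C − -1.54 °C)/0.03260 = 777 W

Q = 777 W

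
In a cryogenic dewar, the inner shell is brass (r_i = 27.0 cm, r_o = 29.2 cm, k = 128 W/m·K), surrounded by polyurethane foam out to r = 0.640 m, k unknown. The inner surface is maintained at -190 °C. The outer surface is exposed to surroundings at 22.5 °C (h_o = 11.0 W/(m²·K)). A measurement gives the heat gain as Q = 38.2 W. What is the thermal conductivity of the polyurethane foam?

ΣR = ΔT/Q = |-190 − 22.5|/38.2 = 5.563 K/W
Known resistances:
  R_brass = (1/0.270 − 1/0.292)/(4πk) = 0.2790/(4π·128) = 1.735×10^-4 K/W
  R_conv,out = 1/(4πr²h) = 1/(4π·0.640²·11.0) = 0.01766 K/W
R_polyurethane foam = ΣR − ΣR_known = 5.563 − 0.01783 = 5.545 K/W
(1/r₁−1/r₂)/(4πk) = 5.545 ⇒ k = 1.862/(4π·5.545) = 0.0267 W/m·K

k = 0.0267 W/m·K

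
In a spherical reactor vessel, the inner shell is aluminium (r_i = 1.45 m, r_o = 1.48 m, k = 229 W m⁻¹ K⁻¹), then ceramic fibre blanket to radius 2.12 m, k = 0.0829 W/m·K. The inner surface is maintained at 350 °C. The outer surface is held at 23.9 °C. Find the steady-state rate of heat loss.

Resistance network (inner→outer):
  R_aluminium = (1/1.45 − 1/1.48)/(4πk) = 0.01398/(4π·229) = 4.858×10^-6 K/W
  R_ceramic fibre blanket = (1/1.48 − 1/2.12)/(4πk) = 0.2040/(4π·0.0829) = 0.1958 K/W
ΣR = 4.858×10^-6 + 0.1958 = 0.1958 K/W
Q = ΔT/ΣR = (350 °C − 23.9 °C)/0.1958 = 1670 W

Q = 1670 W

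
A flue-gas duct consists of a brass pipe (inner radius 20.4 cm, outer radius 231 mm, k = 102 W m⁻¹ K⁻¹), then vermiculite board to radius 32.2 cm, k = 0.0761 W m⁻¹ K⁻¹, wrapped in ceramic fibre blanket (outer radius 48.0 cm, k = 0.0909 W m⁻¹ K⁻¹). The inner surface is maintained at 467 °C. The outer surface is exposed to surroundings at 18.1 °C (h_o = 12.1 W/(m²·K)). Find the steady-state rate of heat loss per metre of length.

Treat each layer as a resistance in series:
  R'_brass = ln(0.231/0.204)/(2πk) = 0.1243/(2π·102) = 1.939×10^-4 m·K/W
  R'_vermiculite board = ln(0.322/0.231)/(2πk) = 0.3321/(2π·0.0761) = 0.6946 m·K/W
  R'_ceramic fibre blanket = ln(0.480/0.322)/(2πk) = 0.3992/(2π·0.0909) = 0.6990 m·K/W
  R'_conv,out = 1/(2πr h) = 1/(2π·0.480·12.1) = 0.02740 m·K/W
ΣR = 1.939×10^-4 + 0.6946 + 0.6990 + 0.02740 = 1.421 m·K/W
Q' = ΔT/ΣR = (467 °C − 18.1 °C)/1.421 = 316 W/m

Q' = 316 W/m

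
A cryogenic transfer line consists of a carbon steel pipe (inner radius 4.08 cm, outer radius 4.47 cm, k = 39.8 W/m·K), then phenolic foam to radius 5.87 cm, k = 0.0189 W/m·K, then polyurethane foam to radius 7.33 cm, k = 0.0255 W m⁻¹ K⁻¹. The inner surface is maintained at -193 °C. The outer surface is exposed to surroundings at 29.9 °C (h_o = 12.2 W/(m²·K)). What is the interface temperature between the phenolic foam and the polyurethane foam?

Treat each layer as a resistance in series:
  R'_carbon steel = ln(0.0447/0.0408)/(2πk) = 0.09129/(2π·39.8) = 3.651×10^-4 m·K/W
  R'_phenolic foam = ln(0.0587/0.0447)/(2πk) = 0.2725/(2π·0.0189) = 2.294 m·K/W
  R'_polyurethane foam = ln(0.0733/0.0587)/(2πk) = 0.2221/(2π·0.0255) = 1.386 m·K/W
  R'_conv,out = 1/(2πr h) = 1/(2π·0.0733·12.2) = 0.1780 m·K/W
ΣR = 3.651×10^-4 + 2.294 + 1.386 + 0.1780 = 3.858 m·K/W
Q' = ΔT/ΣR = (-193 °C − 29.9 °C)/3.858 = -57.78 W/m
From the inner boundary to the phenolic foam/polyurethane foam interface, ΣR_partial = 2.294 m·K/W.
T_interface = T_in − Q'·ΣR_partial = -193 °C − (-57.78)(2.294) = -60.5 °C

T = -60.5 °C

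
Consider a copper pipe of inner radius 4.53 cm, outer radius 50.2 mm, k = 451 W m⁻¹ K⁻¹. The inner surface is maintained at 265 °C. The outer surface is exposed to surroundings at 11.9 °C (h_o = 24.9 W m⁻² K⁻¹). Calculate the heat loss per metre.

Q' = 1990 W/m

Resistance network (inner→outer):
  R'_copper = ln(0.0502/0.0453)/(2πk) = 0.1027/(2π·451) = 3.624×10^-5 m·K/W
  R'_conv,out = 1/(2πr h) = 1/(2π·0.0502·24.9) = 0.1273 m·K/W
ΣR = 3.624×10^-5 + 0.1273 = 0.1273 m·K/W
Q' = ΔT/ΣR = (265 °C − 11.9 °C)/0.1273 = 1990 W/m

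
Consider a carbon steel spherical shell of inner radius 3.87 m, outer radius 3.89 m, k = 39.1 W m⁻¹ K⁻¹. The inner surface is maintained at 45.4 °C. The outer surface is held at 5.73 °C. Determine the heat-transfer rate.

Q = 14700 kW

Q = 4πk·ΔT/(1/r₁ − 1/r₂) = 4π × 39.1 × 39.67 / (1/3.87 − 1/3.89) = 1.47×10^7 W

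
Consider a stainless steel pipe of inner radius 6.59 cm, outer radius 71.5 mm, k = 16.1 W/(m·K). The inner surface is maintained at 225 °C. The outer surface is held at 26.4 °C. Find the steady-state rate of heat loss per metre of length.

Q' = 2.46×10^5 W/m

Q' = 2πk·ΔT/ln(r₂/r₁) = 2π × 16.1 × 198.6 / ln(0.0715/0.0659) = 2.46×10^5 W/m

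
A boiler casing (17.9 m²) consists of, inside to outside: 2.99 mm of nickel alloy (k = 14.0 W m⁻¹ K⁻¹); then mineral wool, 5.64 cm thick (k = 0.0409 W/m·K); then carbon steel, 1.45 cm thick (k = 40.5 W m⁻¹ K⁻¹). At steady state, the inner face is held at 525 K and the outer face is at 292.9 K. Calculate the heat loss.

Q = 3.01 kW

Treat each layer as a resistance in series:
  R_nickel alloy = L/(kA) = 0.00299/(14.0·17.9) = 1.193×10^-5 K/W
  R_mineral wool = L/(kA) = 0.0564/(0.0409·17.9) = 0.07704 K/W
  R_carbon steel = L/(kA) = 0.0145/(40.5·17.9) = 2.000×10^-5 K/W
ΣR = 1.193×10^-5 + 0.07704 + 2.000×10^-5 = 0.07707 K/W
Q = ΔT/ΣR = (525 K − 292.9 K)/0.07707 = 3010 W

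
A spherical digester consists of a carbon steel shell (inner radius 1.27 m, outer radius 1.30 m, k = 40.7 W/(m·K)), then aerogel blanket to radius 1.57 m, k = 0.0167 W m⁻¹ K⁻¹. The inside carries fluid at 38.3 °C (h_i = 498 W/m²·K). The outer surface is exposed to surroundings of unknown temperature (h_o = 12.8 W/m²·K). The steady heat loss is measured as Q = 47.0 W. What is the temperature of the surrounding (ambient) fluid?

T_out = 8.55 °C

Series resistances:
  R_conv,in = 1/(4πr²h) = 1/(4π·1.27²·498) = 9.907×10^-5 K/W
  R_carbon steel = (1/1.27 − 1/1.30)/(4πk) = 0.01817/(4π·40.7) = 3.553×10^-5 K/W
  R_aerogel blanket = (1/1.30 − 1/1.57)/(4πk) = 0.1323/(4π·0.0167) = 0.6304 K/W
  R_conv,out = 1/(4πr²h) = 1/(4π·1.57²·12.8) = 0.002522 K/W
ΣR = 0.6330 K/W
ΔT = Q·ΣR = 47.0 × 0.6330 = 29.75 K
Heat flows outward, so T_out = T_in − ΔT = 38.3 − 29.75 = 8.55 °C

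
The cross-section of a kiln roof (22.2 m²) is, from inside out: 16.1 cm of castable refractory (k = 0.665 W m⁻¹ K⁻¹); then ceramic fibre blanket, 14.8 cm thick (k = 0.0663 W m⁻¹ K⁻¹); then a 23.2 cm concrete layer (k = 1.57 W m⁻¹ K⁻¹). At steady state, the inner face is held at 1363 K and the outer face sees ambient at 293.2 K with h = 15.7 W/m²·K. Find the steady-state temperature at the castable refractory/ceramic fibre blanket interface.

Resistance network (inner→outer):
  R_castable refractory = L/(kA) = 0.161/(0.665·22.2) = 0.01091 K/W
  R_ceramic fibre blanket = L/(kA) = 0.148/(0.0663·22.2) = 0.1006 K/W
  R_concrete = L/(kA) = 0.232/(1.57·22.2) = 0.006656 K/W
  R_conv,out = 1/(hA) = 1/(15.7·22.2) = 0.002869 K/W
ΣR = 0.01091 + 0.1006 + 0.006656 + 0.002869 = 0.1210 K/W
Q = ΔT/ΣR = (1363 K − 293.2 K)/0.1210 = 8841 W
From the inner boundary to the castable refractory/ceramic fibre blanket interface, ΣR_partial = 0.01091 K/W.
T_interface = T_in − Q·ΣR_partial = 1363 K − (8841)(0.01091) = 1267 K

T = 1267 K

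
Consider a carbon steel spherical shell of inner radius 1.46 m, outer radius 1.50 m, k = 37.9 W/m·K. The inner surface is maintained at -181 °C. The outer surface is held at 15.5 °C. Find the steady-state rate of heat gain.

Q = 4πk·ΔT/(1/r₁ − 1/r₂) = 4π × 37.9 × 196.5 / (1/1.46 − 1/1.50) = 5.12×10^6 W

Q = 5120 kW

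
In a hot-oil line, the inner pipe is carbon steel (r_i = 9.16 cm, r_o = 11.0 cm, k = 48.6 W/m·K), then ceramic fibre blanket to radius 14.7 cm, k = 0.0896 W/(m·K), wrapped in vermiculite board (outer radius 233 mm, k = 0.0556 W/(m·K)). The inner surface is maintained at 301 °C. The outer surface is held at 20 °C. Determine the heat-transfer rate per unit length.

Series thermal resistances, inner to outer:
  R'_carbon steel = ln(0.110/0.0916)/(2πk) = 0.1830/(2π·48.6) = 5.994×10^-4 m·K/W
  R'_ceramic fibre blanket = ln(0.147/0.110)/(2πk) = 0.2900/(2π·0.0896) = 0.5150 m·K/W
  R'_vermiculite board = ln(0.233/0.147)/(2πk) = 0.4606/(2π·0.0556) = 1.318 m·K/W
ΣR = 5.994×10^-4 + 0.5150 + 1.318 = 1.834 m·K/W
Q' = ΔT/ΣR = (301 °C − 20 °C)/1.834 = 153 W/m

Q' = 153 W/m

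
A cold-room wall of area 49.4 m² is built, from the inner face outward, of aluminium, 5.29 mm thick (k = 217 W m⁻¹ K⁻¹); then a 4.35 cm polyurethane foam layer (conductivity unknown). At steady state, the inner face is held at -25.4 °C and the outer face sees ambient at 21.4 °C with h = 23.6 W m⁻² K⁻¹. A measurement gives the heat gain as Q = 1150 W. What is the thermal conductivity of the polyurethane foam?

ΣR = ΔT/Q = |-25.4 − 21.4|/1150 = 0.04070 K/W
Known resistances:
  R_aluminium = L/(kA) = 0.00529/(217·49.4) = 4.935×10^-7 K/W
  R_conv,out = 1/(hA) = 1/(23.6·49.4) = 8.578×10^-4 K/W
R_polyurethane foam = ΣR − ΣR_known = 0.04070 − 8.583×10^-4 = 0.03984 K/W
L/(kA) = 0.03984 ⇒ k = 0.0435/(0.03984·49.4) = 0.0221 W/m·K

k = 0.0221 W/m·K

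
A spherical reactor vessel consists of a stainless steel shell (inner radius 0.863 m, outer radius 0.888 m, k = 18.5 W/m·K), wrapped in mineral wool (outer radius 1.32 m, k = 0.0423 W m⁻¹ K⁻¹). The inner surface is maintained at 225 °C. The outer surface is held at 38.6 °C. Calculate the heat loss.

Treat each layer as a resistance in series:
  R_stainless steel = (1/0.863 − 1/0.888)/(4πk) = 0.03262/(4π·18.5) = 1.403×10^-4 K/W
  R_mineral wool = (1/0.888 − 1/1.32)/(4πk) = 0.3686/(4π·0.0423) = 0.6933 K/W
ΣR = 1.403×10^-4 + 0.6933 = 0.6934 K/W
Q = ΔT/ΣR = (225 °C − 38.6 °C)/0.6934 = 269 W

Q = 269 W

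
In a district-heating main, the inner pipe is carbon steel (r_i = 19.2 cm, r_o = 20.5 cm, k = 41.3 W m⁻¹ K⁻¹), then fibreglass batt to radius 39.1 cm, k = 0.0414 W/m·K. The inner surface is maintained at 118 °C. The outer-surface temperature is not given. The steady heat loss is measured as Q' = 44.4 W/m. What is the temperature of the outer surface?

T_out = 7.8 °C

Series resistances:
  R'_carbon steel = ln(0.205/0.192)/(2πk) = 0.06551/(2π·41.3) = 2.525×10^-4 m·K/W
  R'_fibreglass batt = ln(0.391/0.205)/(2πk) = 0.6457/(2π·0.0414) = 2.482 m·K/W
ΣR = 2.483 m·K/W
ΔT = Q'·ΣR = 44.4 × 2.483 = 110.2 K
Heat flows outward, so T_out = T_in − ΔT = 118 − 110.2 = 7.8 °C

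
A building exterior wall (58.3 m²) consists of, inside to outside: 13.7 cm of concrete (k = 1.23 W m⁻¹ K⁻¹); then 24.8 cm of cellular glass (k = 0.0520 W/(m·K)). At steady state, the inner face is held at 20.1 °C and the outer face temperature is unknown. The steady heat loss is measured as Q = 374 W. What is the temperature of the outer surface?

T_out = -11.2 °C

Series resistances:
  R_concrete = L/(kA) = 0.137/(1.23·58.3) = 0.001910 K/W
  R_cellular glass = L/(kA) = 0.248/(0.0520·58.3) = 0.08180 K/W
ΣR = 0.08372 K/W
ΔT = Q·ΣR = 374 × 0.08372 = 31.31 K
Heat flows outward, so T_out = T_in − ΔT = 20.1 − 31.31 = -11.2 °C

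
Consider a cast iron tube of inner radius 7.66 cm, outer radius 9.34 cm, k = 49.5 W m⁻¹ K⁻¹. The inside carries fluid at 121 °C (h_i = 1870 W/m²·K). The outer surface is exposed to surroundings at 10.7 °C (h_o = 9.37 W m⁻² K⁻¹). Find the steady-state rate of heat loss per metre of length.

Q' = 601 W/m

Resistance network (inner→outer):
  R'_conv,in = 1/(2πr h) = 1/(2π·0.0766·1870) = 0.001111 m·K/W
  R'_cast iron = ln(0.0934/0.0766)/(2πk) = 0.1983/(2π·49.5) = 6.376×10^-4 m·K/W
  R'_conv,out = 1/(2πr h) = 1/(2π·0.0934·9.37) = 0.1819 m·K/W
ΣR = 0.001111 + 6.376×10^-4 + 0.1819 = 0.1836 m·K/W
Q' = ΔT/ΣR = (121 °C − 10.7 °C)/0.1836 = 601 W/m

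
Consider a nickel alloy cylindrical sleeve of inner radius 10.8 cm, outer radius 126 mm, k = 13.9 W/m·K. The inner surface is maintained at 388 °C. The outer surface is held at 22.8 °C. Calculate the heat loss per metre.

Q' = 2πk·ΔT/ln(r₂/r₁) = 2π × 13.9 × 365.2 / ln(0.126/0.108) = 2.07×10^5 W/m

Q' = 2.07×10^5 W/m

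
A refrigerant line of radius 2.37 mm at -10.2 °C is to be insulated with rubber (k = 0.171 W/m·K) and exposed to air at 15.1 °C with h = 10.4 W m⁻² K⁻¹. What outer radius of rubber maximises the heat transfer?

r_cr = 1.64 cm

For a cylinder, r_cr = k_ins/h = 0.171/10.4 = 0.0164 m = 1.64 cm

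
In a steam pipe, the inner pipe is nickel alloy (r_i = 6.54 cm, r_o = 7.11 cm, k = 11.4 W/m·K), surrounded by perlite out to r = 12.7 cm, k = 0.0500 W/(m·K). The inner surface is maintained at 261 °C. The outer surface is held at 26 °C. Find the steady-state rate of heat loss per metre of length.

Series thermal resistances, inner to outer:
  R'_nickel alloy = ln(0.0711/0.0654)/(2πk) = 0.08357/(2π·11.4) = 0.001167 m·K/W
  R'_perlite = ln(0.127/0.0711)/(2πk) = 0.5801/(2π·0.0500) = 1.847 m·K/W
ΣR = 0.001167 + 1.847 = 1.848 m·K/W
Q' = ΔT/ΣR = (261 °C − 26 °C)/1.848 = 127 W/m

Q' = 127 W/m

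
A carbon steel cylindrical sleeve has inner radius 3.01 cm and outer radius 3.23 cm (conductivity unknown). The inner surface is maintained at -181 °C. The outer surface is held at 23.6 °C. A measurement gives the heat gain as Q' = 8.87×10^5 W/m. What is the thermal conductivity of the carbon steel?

ΣR = ΔT/Q' = |-181 − 23.6|/8.87×10^5 = 2.307×10^-4 m·K/W
ln(r₂/r₁)/(2πk) = 2.307×10^-4 ⇒ k = 0.07054/(2π·2.307×10^-4) = 48.7 W/m·K

k = 48.7 W/m·K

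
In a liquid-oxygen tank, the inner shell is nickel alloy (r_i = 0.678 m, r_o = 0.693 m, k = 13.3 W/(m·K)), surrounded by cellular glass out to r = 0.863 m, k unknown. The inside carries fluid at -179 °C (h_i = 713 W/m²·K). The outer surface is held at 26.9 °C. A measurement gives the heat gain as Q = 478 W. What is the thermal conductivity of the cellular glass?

k = 0.0526 W/m·K

ΣR = ΔT/Q = |-179 − 26.9|/478 = 0.4308 K/W
Known resistances:
  R_conv,in = 1/(4πr²h) = 1/(4π·0.678²·713) = 2.428×10^-4 K/W
  R_nickel alloy = (1/0.678 − 1/0.693)/(4πk) = 0.03192/(4π·13.3) = 1.910×10^-4 K/W
R_cellular glass = ΣR − ΣR_known = 0.4308 − 4.338×10^-4 = 0.4304 K/W
(1/r₁−1/r₂)/(4πk) = 0.4304 ⇒ k = 0.2843/(4π·0.4304) = 0.0526 W/m·K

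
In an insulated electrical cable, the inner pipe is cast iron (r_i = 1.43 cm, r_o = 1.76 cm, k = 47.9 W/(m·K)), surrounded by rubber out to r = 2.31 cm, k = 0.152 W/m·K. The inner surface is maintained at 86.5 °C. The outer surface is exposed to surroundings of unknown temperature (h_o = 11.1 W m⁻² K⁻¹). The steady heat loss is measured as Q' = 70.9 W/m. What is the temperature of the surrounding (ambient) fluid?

Sum the resistances:
  R'_cast iron = ln(0.0176/0.0143)/(2πk) = 0.2076/(2π·47.9) = 6.899×10^-4 m·K/W
  R'_rubber = ln(0.0231/0.0176)/(2πk) = 0.2719/(2π·0.152) = 0.2847 m·K/W
  R'_conv,out = 1/(2πr h) = 1/(2π·0.0231·11.1) = 0.6207 m·K/W
ΣR = 0.9061 m·K/W
ΔT = Q'·ΣR = 70.9 × 0.9061 = 64.24 K
Heat flows outward, so T_out = T_in − ΔT = 86.5 − 64.24 = 22.3 °C

T_out = 22.3 °C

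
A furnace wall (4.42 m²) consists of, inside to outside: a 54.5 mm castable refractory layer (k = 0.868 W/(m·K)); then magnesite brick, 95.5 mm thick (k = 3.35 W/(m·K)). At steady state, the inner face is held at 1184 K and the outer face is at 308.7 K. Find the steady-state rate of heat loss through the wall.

Q = 42.4 kW

Resistance network (inner→outer):
  R_castable refractory = L/(kA) = 0.0545/(0.868·4.42) = 0.01421 K/W
  R_magnesite brick = L/(kA) = 0.0955/(3.35·4.42) = 0.006450 K/W
ΣR = 0.01421 + 0.006450 = 0.02066 K/W
Q = ΔT/ΣR = (1184 K − 308.7 K)/0.02066 = 42400 W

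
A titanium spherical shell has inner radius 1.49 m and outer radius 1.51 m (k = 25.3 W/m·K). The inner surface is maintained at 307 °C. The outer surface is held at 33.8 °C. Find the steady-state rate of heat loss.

Q = 9.77×10^6 W

Q = 4πk·ΔT/(1/r₁ − 1/r₂) = 4π × 25.3 × 273.2 / (1/1.49 − 1/1.51) = 9.77×10^6 W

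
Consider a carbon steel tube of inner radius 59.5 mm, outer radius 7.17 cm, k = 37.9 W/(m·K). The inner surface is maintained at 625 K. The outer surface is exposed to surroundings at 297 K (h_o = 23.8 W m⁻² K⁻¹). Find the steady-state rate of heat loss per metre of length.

Resistance network (inner→outer):
  R'_carbon steel = ln(0.0717/0.0595)/(2πk) = 0.1865/(2π·37.9) = 7.832×10^-4 m·K/W
  R'_conv,out = 1/(2πr h) = 1/(2π·0.0717·23.8) = 0.09327 m·K/W
ΣR = 7.832×10^-4 + 0.09327 = 0.09405 m·K/W
Q' = ΔT/ΣR = (625 K − 297 K)/0.09405 = 3490 W/m

Q' = 3490 W/m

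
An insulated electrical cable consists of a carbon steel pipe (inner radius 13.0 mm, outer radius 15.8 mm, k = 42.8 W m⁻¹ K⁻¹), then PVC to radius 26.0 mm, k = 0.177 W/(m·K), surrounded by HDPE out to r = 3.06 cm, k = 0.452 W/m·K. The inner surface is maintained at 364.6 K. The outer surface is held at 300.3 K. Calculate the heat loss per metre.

Resistance network (inner→outer):
  R'_carbon steel = ln(0.0158/0.0130)/(2πk) = 0.1951/(2π·42.8) = 7.253×10^-4 m·K/W
  R'_PVC = ln(0.0260/0.0158)/(2πk) = 0.4981/(2π·0.177) = 0.4479 m·K/W
  R'_HDPE = ln(0.0306/0.0260)/(2πk) = 0.1629/(2π·0.452) = 0.05736 m·K/W
ΣR = 7.253×10^-4 + 0.4479 + 0.05736 = 0.5060 m·K/W
Q' = ΔT/ΣR = (364.6 K − 300.3 K)/0.5060 = 127 W/m

Q' = 127 W/m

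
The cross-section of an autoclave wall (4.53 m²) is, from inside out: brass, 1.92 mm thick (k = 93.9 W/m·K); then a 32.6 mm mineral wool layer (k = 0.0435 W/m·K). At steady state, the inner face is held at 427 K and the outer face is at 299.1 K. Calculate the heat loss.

Resistance network (inner→outer):
  R_brass = L/(kA) = 0.00192/(93.9·4.53) = 4.514×10^-6 K/W
  R_mineral wool = L/(kA) = 0.0326/(0.0435·4.53) = 0.1654 K/W
ΣR = 4.514×10^-6 + 0.1654 = 0.1654 K/W
Q = ΔT/ΣR = (427 K − 299.1 K)/0.1654 = 773 W

Q = 773 W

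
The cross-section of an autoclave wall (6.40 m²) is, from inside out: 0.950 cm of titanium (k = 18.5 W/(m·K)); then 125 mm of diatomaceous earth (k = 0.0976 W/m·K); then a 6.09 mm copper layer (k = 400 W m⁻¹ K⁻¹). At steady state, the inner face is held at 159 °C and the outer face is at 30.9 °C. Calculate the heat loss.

Q = 640 W

Resistance network (inner→outer):
  R_titanium = L/(kA) = 0.00950/(18.5·6.40) = 8.024×10^-5 K/W
  R_diatomaceous earth = L/(kA) = 0.125/(0.0976·6.40) = 0.2001 K/W
  R_copper = L/(kA) = 0.00609/(400·6.40) = 2.379×10^-6 K/W
ΣR = 8.024×10^-5 + 0.2001 + 2.379×10^-6 = 0.2002 K/W
Q = ΔT/ΣR = (159 °C − 30.9 °C)/0.2002 = 640 W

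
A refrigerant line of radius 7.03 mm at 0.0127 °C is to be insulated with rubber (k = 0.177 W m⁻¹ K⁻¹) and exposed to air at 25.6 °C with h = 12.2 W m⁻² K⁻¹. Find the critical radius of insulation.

r_cr = 1.45 cm

For a cylinder, r_cr = k_ins/h = 0.177/12.2 = 0.0145 m = 1.45 cm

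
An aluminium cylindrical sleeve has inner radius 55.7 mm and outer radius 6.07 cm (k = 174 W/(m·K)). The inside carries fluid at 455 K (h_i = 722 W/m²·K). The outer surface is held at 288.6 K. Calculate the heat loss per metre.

Q' = 41.2 kW/m

Resistance network (inner→outer):
  R'_conv,in = 1/(2πr h) = 1/(2π·0.0557·722) = 0.003958 m·K/W
  R'_aluminium = ln(0.0607/0.0557)/(2πk) = 0.08596/(2π·174) = 7.863×10^-5 m·K/W
ΣR = 0.003958 + 7.863×10^-5 = 0.004037 m·K/W
Q' = ΔT/ΣR = (455 K − 288.6 K)/0.004037 = 41200 W/m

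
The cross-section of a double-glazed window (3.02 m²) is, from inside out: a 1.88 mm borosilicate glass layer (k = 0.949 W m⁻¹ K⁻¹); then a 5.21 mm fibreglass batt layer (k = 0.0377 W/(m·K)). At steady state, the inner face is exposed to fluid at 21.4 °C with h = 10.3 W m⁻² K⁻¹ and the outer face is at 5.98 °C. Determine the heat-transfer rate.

Q = 196 W

Treat each layer as a resistance in series:
  R_conv,in = 1/(hA) = 1/(10.3·3.02) = 0.03215 K/W
  R_borosilicate glass = L/(kA) = 0.00188/(0.949·3.02) = 6.560×10^-4 K/W
  R_fibreglass batt = L/(kA) = 0.00521/(0.0377·3.02) = 0.04576 K/W
ΣR = 0.03215 + 6.560×10^-4 + 0.04576 = 0.07857 K/W
Q = ΔT/ΣR = (21.4 °C − 5.98 °C)/0.07857 = 196 W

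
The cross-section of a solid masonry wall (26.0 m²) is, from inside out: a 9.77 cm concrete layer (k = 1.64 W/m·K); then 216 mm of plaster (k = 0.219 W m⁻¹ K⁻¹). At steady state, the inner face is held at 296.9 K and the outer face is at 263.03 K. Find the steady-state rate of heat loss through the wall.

Series thermal resistances, inner to outer:
  R_concrete = L/(kA) = 0.0977/(1.64·26.0) = 0.002291 K/W
  R_plaster = L/(kA) = 0.216/(0.219·26.0) = 0.03793 K/W
ΣR = 0.002291 + 0.03793 = 0.04022 K/W
Q = ΔT/ΣR = (296.9 K − 263.03 K)/0.04022 = 842 W

Q = 842 W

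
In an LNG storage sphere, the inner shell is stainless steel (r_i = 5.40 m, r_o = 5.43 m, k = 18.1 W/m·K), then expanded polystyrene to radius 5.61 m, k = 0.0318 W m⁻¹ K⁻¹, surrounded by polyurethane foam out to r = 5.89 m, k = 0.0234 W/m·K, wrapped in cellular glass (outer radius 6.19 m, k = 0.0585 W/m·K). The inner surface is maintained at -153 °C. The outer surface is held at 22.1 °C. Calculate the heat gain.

Resistance network (inner→outer):
  R_stainless steel = (1/5.40 − 1/5.43)/(4πk) = 0.001023/(4π·18.1) = 4.498×10^-6 K/W
  R_expanded polystyrene = (1/5.43 − 1/5.61)/(4πk) = 0.005909/(4π·0.0318) = 0.01479 K/W
  R_polyurethane foam = (1/5.61 − 1/5.89)/(4πk) = 0.008474/(4π·0.0234) = 0.02882 K/W
  R_cellular glass = (1/5.89 − 1/6.19)/(4πk) = 0.008228/(4π·0.0585) = 0.01119 K/W
ΣR = 4.498×10^-6 + 0.01479 + 0.02882 + 0.01119 = 0.05480 K/W
Q = ΔT/ΣR = (-153 °C − 22.1 °C)/0.05480 = -3200 W
(Negative Q ⇒ heat flows inward; heat gain = 3200 W.)

Q = 3200 W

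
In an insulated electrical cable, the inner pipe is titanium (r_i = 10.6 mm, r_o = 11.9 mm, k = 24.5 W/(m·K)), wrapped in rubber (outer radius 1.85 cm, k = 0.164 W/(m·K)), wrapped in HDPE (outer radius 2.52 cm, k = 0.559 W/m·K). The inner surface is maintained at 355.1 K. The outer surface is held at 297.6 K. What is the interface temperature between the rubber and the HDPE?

Treat each layer as a resistance in series:
  R'_titanium = ln(0.0119/0.0106)/(2πk) = 0.1157/(2π·24.5) = 7.515×10^-4 m·K/W
  R'_rubber = ln(0.0185/0.0119)/(2πk) = 0.4412/(2π·0.164) = 0.4282 m·K/W
  R'_HDPE = ln(0.0252/0.0185)/(2πk) = 0.3091/(2π·0.559) = 0.08800 m·K/W
ΣR = 7.515×10^-4 + 0.4282 + 0.08800 = 0.5170 m·K/W
Q' = ΔT/ΣR = (355.1 K − 297.6 K)/0.5170 = 111.2 W/m
From the inner boundary to the rubber/HDPE interface, ΣR_partial = 0.4290 m·K/W.
T_interface = T_in − Q'·ΣR_partial = 355.1 K − (111.2)(0.4290) = 307.4 K

T = 307.4 K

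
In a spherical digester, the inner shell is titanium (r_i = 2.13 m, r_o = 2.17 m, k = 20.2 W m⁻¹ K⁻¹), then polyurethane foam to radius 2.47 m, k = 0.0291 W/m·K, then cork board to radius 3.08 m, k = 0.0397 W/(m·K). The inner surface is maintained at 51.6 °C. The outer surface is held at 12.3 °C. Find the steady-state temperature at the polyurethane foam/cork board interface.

T = 32.4 °C

Series thermal resistances, inner to outer:
  R_titanium = (1/2.13 − 1/2.17)/(4πk) = 0.008654/(4π·20.2) = 3.409×10^-5 K/W
  R_polyurethane foam = (1/2.17 − 1/2.47)/(4πk) = 0.05597/(4π·0.0291) = 0.1531 K/W
  R_cork board = (1/2.47 − 1/3.08)/(4πk) = 0.08018/(4π·0.0397) = 0.1607 K/W
ΣR = 3.409×10^-5 + 0.1531 + 0.1607 = 0.3138 K/W
Q = ΔT/ΣR = (51.6 °C − 12.3 °C)/0.3138 = 125.2 W
From the inner boundary to the polyurethane foam/cork board interface, ΣR_partial = 0.1531 K/W.
T_interface = T_in − Q·ΣR_partial = 51.6 °C − (125.2)(0.1531) = 32.4 °C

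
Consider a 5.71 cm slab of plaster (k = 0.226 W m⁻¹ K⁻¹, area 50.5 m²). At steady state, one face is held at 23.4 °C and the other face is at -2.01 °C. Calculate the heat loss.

Q = kA·ΔT/L = 0.226 × 50.5 × |23.4 °C − -2.01 °C| / 0.0571 = 5080 W

Q = 5080 W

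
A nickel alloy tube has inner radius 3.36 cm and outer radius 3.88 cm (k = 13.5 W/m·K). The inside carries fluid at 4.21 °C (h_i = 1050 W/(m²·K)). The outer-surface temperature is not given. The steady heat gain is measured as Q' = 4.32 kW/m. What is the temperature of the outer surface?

Series resistances:
  R'_conv,in = 1/(2πr h) = 1/(2π·0.0336·1050) = 0.004511 m·K/W
  R'_nickel alloy = ln(0.0388/0.0336)/(2πk) = 0.1439/(2π·13.5) = 0.001696 m·K/W
ΣR = 0.006208 m·K/W
ΔT = Q'·ΣR = 4320 × 0.006208 = 26.82 K
Heat flows inward, so T_out = T_in + ΔT = 4.21 + 26.82 = 31.0 °C

T_out = 31.0 °C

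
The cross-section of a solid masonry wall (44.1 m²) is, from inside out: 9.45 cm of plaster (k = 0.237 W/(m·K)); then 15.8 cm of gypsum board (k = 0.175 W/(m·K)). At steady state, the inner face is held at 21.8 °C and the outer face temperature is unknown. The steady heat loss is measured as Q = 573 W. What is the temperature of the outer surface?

Sum the resistances:
  R_plaster = L/(kA) = 0.0945/(0.237·44.1) = 0.009042 K/W
  R_gypsum board = L/(kA) = 0.158/(0.175·44.1) = 0.02047 K/W
ΣR = 0.02951 K/W
ΔT = Q·ΣR = 573 × 0.02951 = 16.91 K
Heat flows outward, so T_out = T_in − ΔT = 21.8 − 16.91 = 4.89 °C

T_out = 4.89 °C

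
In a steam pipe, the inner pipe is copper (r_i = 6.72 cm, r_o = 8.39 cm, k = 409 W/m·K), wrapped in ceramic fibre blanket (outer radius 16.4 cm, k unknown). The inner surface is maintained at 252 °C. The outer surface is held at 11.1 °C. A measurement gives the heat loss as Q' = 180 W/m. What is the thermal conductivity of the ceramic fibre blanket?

ΣR = ΔT/Q' = |252 − 11.1|/180 = 1.338 m·K/W
Known resistances:
  R'_copper = ln(0.0839/0.0672)/(2πk) = 0.2220/(2π·409) = 8.637×10^-5 m·K/W
R_ceramic fibre blanket = ΣR − ΣR_known = 1.338 − 8.637×10^-5 = 1.338 m·K/W
ln(r₂/r₁)/(2πk) = 1.338 ⇒ k = 0.6702/(2π·1.338) = 0.0797 W/m·K

k = 0.0797 W/m·K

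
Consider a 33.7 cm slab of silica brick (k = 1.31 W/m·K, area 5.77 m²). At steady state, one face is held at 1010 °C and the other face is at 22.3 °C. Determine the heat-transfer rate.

Q = 22.2 kW

Q = kA·ΔT/L = 1.31 × 5.77 × |1010 °C − 22.3 °C| / 0.337 = 22200 W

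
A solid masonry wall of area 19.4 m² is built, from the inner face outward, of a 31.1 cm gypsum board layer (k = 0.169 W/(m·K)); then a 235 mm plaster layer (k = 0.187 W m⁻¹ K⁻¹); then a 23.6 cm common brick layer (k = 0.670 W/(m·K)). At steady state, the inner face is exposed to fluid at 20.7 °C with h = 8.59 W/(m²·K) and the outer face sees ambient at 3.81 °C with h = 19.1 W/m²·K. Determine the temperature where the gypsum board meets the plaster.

Resistance network (inner→outer):
  R_conv,in = 1/(hA) = 1/(8.59·19.4) = 0.006001 K/W
  R_gypsum board = L/(kA) = 0.311/(0.169·19.4) = 0.09486 K/W
  R_plaster = L/(kA) = 0.235/(0.187·19.4) = 0.06478 K/W
  R_common brick = L/(kA) = 0.236/(0.670·19.4) = 0.01816 K/W
  R_conv,out = 1/(hA) = 1/(19.1·19.4) = 0.002699 K/W
ΣR = 0.006001 + 0.09486 + 0.06478 + 0.01816 + 0.002699 = 0.1865 K/W
Q = ΔT/ΣR = (20.7 °C − 3.81 °C)/0.1865 = 90.56 W
From the inner boundary to the gypsum board/plaster interface, ΣR_partial = 0.1009 K/W.
T_interface = T_in − Q·ΣR_partial = 20.7 °C − (90.56)(0.1009) = 11.6 °C

T = 11.6 °C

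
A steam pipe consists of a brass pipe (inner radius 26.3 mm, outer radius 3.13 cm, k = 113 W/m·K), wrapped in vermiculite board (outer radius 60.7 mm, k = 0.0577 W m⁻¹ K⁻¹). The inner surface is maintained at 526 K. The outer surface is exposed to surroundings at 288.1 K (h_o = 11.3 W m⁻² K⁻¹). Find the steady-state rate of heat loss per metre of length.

Q' = 116 W/m

Resistance network (inner→outer):
  R'_brass = ln(0.0313/0.0263)/(2πk) = 0.1740/(2π·113) = 2.451×10^-4 m·K/W
  R'_vermiculite board = ln(0.0607/0.0313)/(2πk) = 0.6623/(2π·0.0577) = 1.827 m·K/W
  R'_conv,out = 1/(2πr h) = 1/(2π·0.0607·11.3) = 0.2320 m·K/W
ΣR = 2.451×10^-4 + 1.827 + 0.2320 = 2.059 m·K/W
Q' = ΔT/ΣR = (526 K − 288.1 K)/2.059 = 116 W/m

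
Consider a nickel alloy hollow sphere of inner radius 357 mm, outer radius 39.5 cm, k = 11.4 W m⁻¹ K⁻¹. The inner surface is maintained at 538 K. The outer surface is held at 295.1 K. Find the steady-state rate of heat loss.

Q = 1.29×10^5 W

Q = 4πk·ΔT/(1/r₁ − 1/r₂) = 4π × 11.4 × 242.9 / (1/0.357 − 1/0.395) = 1.29×10^5 W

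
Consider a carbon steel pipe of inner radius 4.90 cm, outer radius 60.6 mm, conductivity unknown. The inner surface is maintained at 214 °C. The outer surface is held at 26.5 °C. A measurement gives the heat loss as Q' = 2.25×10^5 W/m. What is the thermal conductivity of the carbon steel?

ΣR = ΔT/Q' = |214 − 26.5|/2.25×10^5 = 8.333×10^-4 m·K/W
ln(r₂/r₁)/(2πk) = 8.333×10^-4 ⇒ k = 0.2125/(2π·8.333×10^-4) = 40.6 W/m·K

k = 40.6 W/m·K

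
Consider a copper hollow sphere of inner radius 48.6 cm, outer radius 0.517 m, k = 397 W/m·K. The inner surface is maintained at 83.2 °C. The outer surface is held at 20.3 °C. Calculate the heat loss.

Q = 2540 kW

Q = 4πk·ΔT/(1/r₁ − 1/r₂) = 4π × 397 × 62.9 / (1/0.486 − 1/0.517) = 2.54×10^6 W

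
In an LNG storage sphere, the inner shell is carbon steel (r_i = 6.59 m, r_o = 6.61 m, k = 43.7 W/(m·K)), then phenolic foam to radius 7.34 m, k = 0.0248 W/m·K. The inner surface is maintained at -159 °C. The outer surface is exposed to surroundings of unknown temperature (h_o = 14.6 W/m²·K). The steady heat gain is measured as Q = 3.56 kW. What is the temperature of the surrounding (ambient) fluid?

Series resistances:
  R_carbon steel = (1/6.59 − 1/6.61)/(4πk) = 4.591×10^-4/(4π·43.7) = 8.361×10^-7 K/W
  R_phenolic foam = (1/6.61 − 1/7.34)/(4πk) = 0.01505/(4π·0.0248) = 0.04828 K/W
  R_conv,out = 1/(4πr²h) = 1/(4π·7.34²·14.6) = 1.012×10^-4 K/W
ΣR = 0.04838 K/W
ΔT = Q·ΣR = 3560 × 0.04838 = 172.2 K
Heat flows inward, so T_out = T_in + ΔT = -159 + 172.2 = 13.2 °C

T_out = 13.2 °C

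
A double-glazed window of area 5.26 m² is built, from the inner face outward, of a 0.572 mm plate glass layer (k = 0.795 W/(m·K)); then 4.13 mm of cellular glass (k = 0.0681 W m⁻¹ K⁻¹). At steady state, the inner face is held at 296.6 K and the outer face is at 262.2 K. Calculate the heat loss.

Treat each layer as a resistance in series:
  R_plate glass = L/(kA) = 5.72×10^-4/(0.795·5.26) = 1.368×10^-4 K/W
  R_cellular glass = L/(kA) = 0.00413/(0.0681·5.26) = 0.01153 K/W
ΣR = 1.368×10^-4 + 0.01153 = 0.01167 K/W
Q = ΔT/ΣR = (296.6 K − 262.2 K)/0.01167 = 2950 W

Q = 2.95 kW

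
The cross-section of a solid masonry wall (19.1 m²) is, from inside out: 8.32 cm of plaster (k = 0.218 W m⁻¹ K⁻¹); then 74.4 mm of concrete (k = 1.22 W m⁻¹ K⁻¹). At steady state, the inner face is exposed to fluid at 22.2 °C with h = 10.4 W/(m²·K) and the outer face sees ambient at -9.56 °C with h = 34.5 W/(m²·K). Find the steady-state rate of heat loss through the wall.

Q = 1070 W

Treat each layer as a resistance in series:
  R_conv,in = 1/(hA) = 1/(10.4·19.1) = 0.005034 K/W
  R_plaster = L/(kA) = 0.0832/(0.218·19.1) = 0.01998 K/W
  R_concrete = L/(kA) = 0.0744/(1.22·19.1) = 0.003193 K/W
  R_conv,out = 1/(hA) = 1/(34.5·19.1) = 0.001518 K/W
ΣR = 0.005034 + 0.01998 + 0.003193 + 0.001518 = 0.02973 K/W
Q = ΔT/ΣR = (22.2 °C − -9.56 °C)/0.02973 = 1070 W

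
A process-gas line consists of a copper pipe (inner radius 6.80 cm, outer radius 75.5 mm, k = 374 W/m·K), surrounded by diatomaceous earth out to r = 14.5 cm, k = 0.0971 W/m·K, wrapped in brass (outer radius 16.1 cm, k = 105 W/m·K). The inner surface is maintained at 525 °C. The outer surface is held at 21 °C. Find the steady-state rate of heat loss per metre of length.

Series thermal resistances, inner to outer:
  R'_copper = ln(0.0755/0.0680)/(2πk) = 0.1046/(2π·374) = 4.452×10^-5 m·K/W
  R'_diatomaceous earth = ln(0.145/0.0755)/(2πk) = 0.6526/(2π·0.0971) = 1.070 m·K/W
  R'_brass = ln(0.161/0.145)/(2πk) = 0.1047/(2π·105) = 1.587×10^-4 m·K/W
ΣR = 4.452×10^-5 + 1.070 + 1.587×10^-4 = 1.070 m·K/W
Q' = ΔT/ΣR = (525 °C − 21 °C)/1.070 = 471 W/m

Q' = 471 W/m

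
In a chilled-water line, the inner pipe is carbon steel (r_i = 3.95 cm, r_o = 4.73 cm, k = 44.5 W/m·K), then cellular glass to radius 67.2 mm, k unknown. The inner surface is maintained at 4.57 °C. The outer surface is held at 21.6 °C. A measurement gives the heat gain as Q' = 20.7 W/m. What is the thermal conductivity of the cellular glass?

k = 0.0680 W/m·K

ΣR = ΔT/Q' = |4.57 − 21.6|/20.7 = 0.8227 m·K/W
Known resistances:
  R'_carbon steel = ln(0.0473/0.0395)/(2πk) = 0.1802/(2π·44.5) = 6.445×10^-4 m·K/W
R_cellular glass = ΣR − ΣR_known = 0.8227 − 6.445×10^-4 = 0.8221 m·K/W
ln(r₂/r₁)/(2πk) = 0.8221 ⇒ k = 0.3512/(2π·0.8221) = 0.0680 W/m·K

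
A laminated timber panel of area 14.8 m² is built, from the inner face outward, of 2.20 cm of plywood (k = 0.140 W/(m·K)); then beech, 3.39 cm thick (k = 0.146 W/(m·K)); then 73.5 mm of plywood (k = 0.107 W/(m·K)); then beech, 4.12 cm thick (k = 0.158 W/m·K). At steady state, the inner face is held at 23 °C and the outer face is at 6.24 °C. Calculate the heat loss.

Resistance network (inner→outer):
  R_plywood = L/(kA) = 0.0220/(0.140·14.8) = 0.01062 K/W
  R_beech = L/(kA) = 0.0339/(0.146·14.8) = 0.01569 K/W
  R_plywood = L/(kA) = 0.0735/(0.107·14.8) = 0.04641 K/W
  R_beech = L/(kA) = 0.0412/(0.158·14.8) = 0.01762 K/W
ΣR = 0.01062 + 0.01569 + 0.04641 + 0.01762 = 0.09034 K/W
Q = ΔT/ΣR = (23 °C − 6.24 °C)/0.09034 = 186 W

Q = 186 W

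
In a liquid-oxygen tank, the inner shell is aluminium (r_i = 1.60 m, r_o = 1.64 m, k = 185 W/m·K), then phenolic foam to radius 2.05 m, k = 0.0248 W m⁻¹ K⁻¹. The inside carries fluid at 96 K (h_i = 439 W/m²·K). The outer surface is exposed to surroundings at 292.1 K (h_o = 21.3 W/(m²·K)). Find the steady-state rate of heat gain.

Q = 500 W

Series thermal resistances, inner to outer:
  R_conv,in = 1/(4πr²h) = 1/(4π·1.60²·439) = 7.081×10^-5 K/W
  R_aluminium = (1/1.60 − 1/1.64)/(4πk) = 0.01524/(4π·185) = 6.557×10^-6 K/W
  R_phenolic foam = (1/1.64 − 1/2.05)/(4πk) = 0.1220/(4π·0.0248) = 0.3913 K/W
  R_conv,out = 1/(4πr²h) = 1/(4π·2.05²·21.3) = 8.890×10^-4 K/W
ΣR = 7.081×10^-5 + 6.557×10^-6 + 0.3913 + 8.890×10^-4 = 0.3923 K/W
Q = ΔT/ΣR = (96 K − 292.1 K)/0.3923 = -500 W
(Negative Q ⇒ heat flows inward; heat gain = 500 W.)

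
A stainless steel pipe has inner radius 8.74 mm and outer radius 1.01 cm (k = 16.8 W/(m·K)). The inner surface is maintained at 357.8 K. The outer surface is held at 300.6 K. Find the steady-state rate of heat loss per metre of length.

Q' = 2πk·ΔT/ln(r₂/r₁) = 2π × 16.8 × 57.2 / ln(0.0101/0.00874) = 41700 W/m

Q' = 41700 W/m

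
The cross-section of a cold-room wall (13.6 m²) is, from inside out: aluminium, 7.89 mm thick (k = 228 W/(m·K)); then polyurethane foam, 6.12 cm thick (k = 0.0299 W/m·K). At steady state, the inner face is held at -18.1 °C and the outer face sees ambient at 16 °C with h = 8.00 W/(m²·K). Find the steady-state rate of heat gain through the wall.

Q = 214 W

Series thermal resistances, inner to outer:
  R_aluminium = L/(kA) = 0.00789/(228·13.6) = 2.545×10^-6 K/W
  R_polyurethane foam = L/(kA) = 0.0612/(0.0299·13.6) = 0.1505 K/W
  R_conv,out = 1/(hA) = 1/(8.00·13.6) = 0.009191 K/W
ΣR = 2.545×10^-6 + 0.1505 + 0.009191 = 0.1597 K/W
Q = ΔT/ΣR = (-18.1 °C − 16 °C)/0.1597 = -214 W
(Negative Q ⇒ heat flows inward; heat gain = 214 W.)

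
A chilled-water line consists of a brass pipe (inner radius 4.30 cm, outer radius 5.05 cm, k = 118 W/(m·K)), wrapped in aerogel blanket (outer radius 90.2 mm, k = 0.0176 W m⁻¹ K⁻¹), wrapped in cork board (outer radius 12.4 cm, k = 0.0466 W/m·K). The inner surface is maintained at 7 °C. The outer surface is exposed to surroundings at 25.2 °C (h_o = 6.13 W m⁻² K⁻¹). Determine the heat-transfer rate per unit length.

Treat each layer as a resistance in series:
  R'_brass = ln(0.0505/0.0430)/(2πk) = 0.1608/(2π·118) = 2.168×10^-4 m·K/W
  R'_aerogel blanket = ln(0.0902/0.0505)/(2πk) = 0.5801/(2π·0.0176) = 5.245 m·K/W
  R'_cork board = ln(0.124/0.0902)/(2πk) = 0.3183/(2π·0.0466) = 1.087 m·K/W
  R'_conv,out = 1/(2πr h) = 1/(2π·0.124·6.13) = 0.2094 m·K/W
ΣR = 2.168×10^-4 + 5.245 + 1.087 + 0.2094 = 6.542 m·K/W
Q' = ΔT/ΣR = (7 °C − 25.2 °C)/6.542 = -2.78 W/m
(Negative Q' ⇒ heat flows inward; heat gain = 2.78 W/m.)

Q' = 2.78 W/m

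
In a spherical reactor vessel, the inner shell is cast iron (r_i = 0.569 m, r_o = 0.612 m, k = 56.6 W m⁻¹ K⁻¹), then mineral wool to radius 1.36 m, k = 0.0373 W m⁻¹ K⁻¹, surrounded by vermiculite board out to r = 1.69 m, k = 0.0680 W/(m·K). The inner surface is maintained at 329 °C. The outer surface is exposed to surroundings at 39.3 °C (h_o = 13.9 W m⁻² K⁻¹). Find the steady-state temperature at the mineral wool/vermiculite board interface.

T = 62.9 °C

Treat each layer as a resistance in series:
  R_cast iron = (1/0.569 − 1/0.612)/(4πk) = 0.1235/(4π·56.6) = 1.736×10^-4 K/W
  R_mineral wool = (1/0.612 − 1/1.36)/(4πk) = 0.8987/(4π·0.0373) = 1.917 K/W
  R_vermiculite board = (1/1.36 − 1/1.69)/(4πk) = 0.1436/(4π·0.0680) = 0.1680 K/W
  R_conv,out = 1/(4πr²h) = 1/(4π·1.69²·13.9) = 0.002004 K/W
ΣR = 1.736×10^-4 + 1.917 + 0.1680 + 0.002004 = 2.087 K/W
Q = ΔT/ΣR = (329 °C − 39.3 °C)/2.087 = 138.8 W
From the inner boundary to the mineral wool/vermiculite board interface, ΣR_partial = 1.917 K/W.
T_interface = T_in − Q·ΣR_partial = 329 °C − (138.8)(1.917) = 62.9 °C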